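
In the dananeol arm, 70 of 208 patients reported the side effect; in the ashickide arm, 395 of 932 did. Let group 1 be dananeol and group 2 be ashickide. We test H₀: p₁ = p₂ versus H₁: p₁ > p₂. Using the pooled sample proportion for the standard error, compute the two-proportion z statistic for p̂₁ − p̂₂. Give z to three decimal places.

z = -2.316

p̂₁ = 70/208 ≈ 0.33654, p̂₂ = 395/932 ≈ 0.42382.
Pooled p̂ = (70+395)/(208+932) = 465/1140 = 0.40789.
SE = √(0.241517 × 0.00588065) = 0.03769.
z = (0.33654 − 0.42382)/0.03769 = -0.08728/0.03769 = -2.316.
p-value = P(Z > -2.316) ≈ 0.9897.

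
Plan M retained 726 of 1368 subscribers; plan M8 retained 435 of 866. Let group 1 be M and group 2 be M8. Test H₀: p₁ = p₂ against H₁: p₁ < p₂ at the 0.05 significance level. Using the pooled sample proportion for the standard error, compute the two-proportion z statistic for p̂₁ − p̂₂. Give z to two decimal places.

p̂₁ = 726/1368 = 0.5307, p̂₂ = 435/866 = 0.5023.
Pooled p̂ = (726+435)/(1368+866) = 1161/2234 = 0.5197.
SE = √(0.249612 × 0.00188573) = 0.0217.
z = (0.5307 − 0.5023)/0.0217 = 0.0284/0.0217 = 1.31.
p-value = P(Z < 1.309) ≈ 0.9047. With α = 0.05, fail to reject H₀.

z = 1.31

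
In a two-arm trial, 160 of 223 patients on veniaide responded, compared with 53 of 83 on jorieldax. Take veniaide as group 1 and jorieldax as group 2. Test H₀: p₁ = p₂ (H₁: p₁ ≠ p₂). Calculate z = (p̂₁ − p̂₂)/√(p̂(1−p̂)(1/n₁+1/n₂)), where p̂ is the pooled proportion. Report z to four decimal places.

p̂₁ = 160/223 ≈ 0.717489, p̂₂ = 53/83 ≈ 0.638554.
Pooled p̂ = (160+53)/(223+83) = 213/306 = 0.696078.
SE = √(p̂(1−p̂)(1/n₁+1/n₂)) = √(0.696078·0.303922·0.0165325) = √(0.0034975) = 0.059140.
z = (0.717489 − 0.638554)/0.059140 = 0.078935/0.059140 = 1.3347.
p-value = 2·P(Z > 1.335) ≈ 0.1820.

z = 1.3347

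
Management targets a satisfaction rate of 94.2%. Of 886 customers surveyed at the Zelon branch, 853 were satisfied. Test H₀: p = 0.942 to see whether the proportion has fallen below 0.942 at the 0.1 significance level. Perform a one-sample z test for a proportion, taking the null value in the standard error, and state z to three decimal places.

z = 2.643

p̂ = 853/886 ≈ 0.96275.
Under H₀, SE = √(0.942·0.058/886) = √(6.16659e-05) = 0.00785.
z = (0.96275 − 0.942)/0.00785 = 0.02075/0.00785 = 2.643.
p-value = P(Z < 2.643) ≈ 0.9959, so at α = 0.1 we fail to reject H₀.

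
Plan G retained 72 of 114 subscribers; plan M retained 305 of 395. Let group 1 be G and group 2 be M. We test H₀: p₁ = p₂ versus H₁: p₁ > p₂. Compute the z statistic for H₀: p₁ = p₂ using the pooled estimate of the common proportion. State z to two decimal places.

z = -3.02

p̂₁ = 72/114 = 0.6316, p̂₂ = 305/395 = 0.7722.
Pooled p̂ = (72+305)/(114+395) = 377/509 = 0.7407.
SE = √(0.192079 × 0.0113036) = 0.0466.
z = (0.6316 − 0.7722)/0.0466 = -0.1406/0.0466 = -3.02.
p-value = P(Z > -3.017) ≈ 0.9987.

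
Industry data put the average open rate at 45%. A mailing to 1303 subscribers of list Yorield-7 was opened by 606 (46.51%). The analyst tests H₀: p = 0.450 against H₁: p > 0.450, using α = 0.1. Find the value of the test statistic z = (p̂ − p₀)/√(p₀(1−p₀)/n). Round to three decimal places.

p̂ = 606/1303 = 0.46508.
SE = √(p₀(1−p₀)/n) = √(0.2475/1303) = 0.01378.
z = (0.46508 − 0.45)/0.01378 = 0.01508/0.01378 = 1.094.
p-value = P(Z > 1.094) ≈ 0.1369; since p > α = 0.1, fail to reject H₀.

z = 1.094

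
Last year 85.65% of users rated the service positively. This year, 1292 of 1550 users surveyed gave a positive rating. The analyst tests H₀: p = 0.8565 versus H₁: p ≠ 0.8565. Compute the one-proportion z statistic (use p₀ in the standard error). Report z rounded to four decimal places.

z = -2.5774

p̂ = 1292/1550 = 0.833548.
SE = √(p₀(1−p₀)/n) = √(0.12291/1550) = 0.008905.
z = (0.833548 − 0.8565)/0.008905 = -0.022952/0.008905 = -2.5774.
Two-sided p-value ≈ 2·Φ(−2.577) = 0.0100.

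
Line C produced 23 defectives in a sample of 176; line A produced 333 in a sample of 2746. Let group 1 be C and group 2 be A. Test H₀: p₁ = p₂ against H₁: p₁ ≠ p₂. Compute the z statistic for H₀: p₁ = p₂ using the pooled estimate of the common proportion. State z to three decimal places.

p̂₁ = 23/176 = 0.13068, p̂₂ = 333/2746 = 0.12127.
Pooled p̂ = (23+333)/(176+2746) = 356/2922 = 0.12183.
SE = √(p̂(1−p̂)(1/n₁+1/n₂)) = √(0.12183·0.87817·0.00604598) = √(0.000646864) = 0.02543.
z = (0.13068 − 0.12127)/0.02543 = 0.00941/0.02543 = 0.370.

z = 0.370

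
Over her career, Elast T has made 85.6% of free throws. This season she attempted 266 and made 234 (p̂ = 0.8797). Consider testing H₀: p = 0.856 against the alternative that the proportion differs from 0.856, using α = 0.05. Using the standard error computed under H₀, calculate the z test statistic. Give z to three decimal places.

z = 1.101

p̂ = 234/266 ≈ 0.87970.
SE = √(p₀(1−p₀)/n) = √(0.12326/266) = 0.02153.
z = (0.87970 − 0.856)/0.02153 = 0.02370/0.02153 = 1.101.
Two-sided p-value ≈ 2·Φ(−1.101) = 0.2709; since p > α = 0.05, fail to reject H₀.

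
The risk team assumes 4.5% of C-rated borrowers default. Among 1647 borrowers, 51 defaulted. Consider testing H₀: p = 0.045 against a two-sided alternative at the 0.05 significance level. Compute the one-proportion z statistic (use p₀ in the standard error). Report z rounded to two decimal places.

p̂ = 51/1647 = 0.0310.
Under H₀, SE = √(0.045·0.955/1647) = √(2.60929e-05) = 0.0051.
z = (0.0310 − 0.045)/0.0051 = -0.0140/0.0051 = -2.75.
Two-sided p-value ≈ 2·Φ(−2.748) = 0.0060. With α = 0.05, reject H₀.

z = -2.75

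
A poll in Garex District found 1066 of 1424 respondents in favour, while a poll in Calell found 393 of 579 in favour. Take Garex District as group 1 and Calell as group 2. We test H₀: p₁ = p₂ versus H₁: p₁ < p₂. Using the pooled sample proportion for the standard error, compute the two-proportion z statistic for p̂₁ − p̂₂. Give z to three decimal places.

z = 3.186

p̂₁ = 1066/1424 ≈ 0.74860, p̂₂ = 393/579 ≈ 0.67876.
Pooled p̂ = (1066+393)/(1424+579) = 1459/2003 = 0.72841.
SE = √(0.19783 × 0.00242936) = 0.02192.
z = (0.74860 − 0.67876)/0.02192 = 0.06984/0.02192 = 3.186.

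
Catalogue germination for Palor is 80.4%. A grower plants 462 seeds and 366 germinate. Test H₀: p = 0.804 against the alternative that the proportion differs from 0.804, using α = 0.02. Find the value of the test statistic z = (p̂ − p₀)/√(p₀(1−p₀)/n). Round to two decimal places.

z = -0.64

p̂ = 366/462 ≈ 0.7922.
SE = √(p₀(1−p₀)/n) = √(0.15758/462) = 0.0185.
z = (0.7922 − 0.804)/0.0185 = -0.0118/0.0185 = -0.64.
p-value = 2·P(Z > 0.638) ≈ 0.5231. With α = 0.02, fail to reject H₀.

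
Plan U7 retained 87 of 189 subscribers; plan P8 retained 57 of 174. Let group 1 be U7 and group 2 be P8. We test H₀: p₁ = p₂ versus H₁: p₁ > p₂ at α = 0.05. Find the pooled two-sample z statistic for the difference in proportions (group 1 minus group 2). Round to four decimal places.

z = 2.5824

p̂₁ = 87/189 ≈ 0.460317, p̂₂ = 57/174 ≈ 0.327586.
Pooled p̂ = (87+57)/(189+174) = 144/363 = 0.396694.
SE = √(p̂(1−p̂)(1/n₁+1/n₂)) = √(0.396694·0.603306·0.0110381) = √(0.00264173) = 0.051398.
z = (0.460317 − 0.327586)/0.051398 = 0.132731/0.051398 = 2.5824.
p-value = P(Z > 2.582) ≈ 0.0049; since p < α = 0.05, reject H₀.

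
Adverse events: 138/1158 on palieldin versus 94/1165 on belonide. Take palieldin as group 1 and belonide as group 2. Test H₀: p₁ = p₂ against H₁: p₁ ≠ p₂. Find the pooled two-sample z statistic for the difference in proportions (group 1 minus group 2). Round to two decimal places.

z = 3.09

p̂₁ = 138/1158 ≈ 0.11917, p̂₂ = 94/1165 ≈ 0.08069.
Pooled p̂ = (138+94)/(1158+1165) = 232/2323 = 0.09987.
SE = √(p̂(1−p̂)(1/n₁+1/n₂)) = √(0.09987·0.90013·0.00172193) = √(0.000154795) = 0.01244.
z = (0.11917 − 0.08069)/0.01244 = 0.03848/0.01244 = 3.09.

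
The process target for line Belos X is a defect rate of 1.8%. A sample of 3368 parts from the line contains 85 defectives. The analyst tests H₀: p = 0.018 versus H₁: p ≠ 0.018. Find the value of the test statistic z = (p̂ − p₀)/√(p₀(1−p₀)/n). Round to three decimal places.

z = 3.159

p̂ = 85/3368 = 0.025238.
Standard error under H₀: √(0.018×0.982/3368) = 0.002291.
z = (0.025238 − 0.018)/0.002291 = 0.007238/0.002291 = 3.159.
p-value = 2·P(Z > 3.159) ≈ 0.0016.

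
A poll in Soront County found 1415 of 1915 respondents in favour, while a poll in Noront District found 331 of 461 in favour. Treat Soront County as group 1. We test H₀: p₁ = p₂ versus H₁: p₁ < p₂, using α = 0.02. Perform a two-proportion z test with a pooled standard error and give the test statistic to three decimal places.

p̂₁ = 1415/1915 ≈ 0.73890, p̂₂ = 331/461 ≈ 0.71800.
Pooled p̂ = (1415+331)/(1915+461) = 1746/2376 = 0.73485.
SE = √(0.194846 × 0.00269139) = 0.02290.
z = (0.73890 − 0.71800)/0.02290 = 0.02090/0.02290 = 0.913.
p-value = P(Z < 0.913) ≈ 0.8193. With α = 0.02, fail to reject H₀.

z = 0.913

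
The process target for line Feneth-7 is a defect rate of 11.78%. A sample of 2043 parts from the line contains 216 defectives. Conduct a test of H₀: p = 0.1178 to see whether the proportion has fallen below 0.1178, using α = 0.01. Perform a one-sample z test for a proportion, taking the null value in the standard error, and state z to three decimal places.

p̂ = 216/2043 = 0.10573.
Standard error under H₀: √(0.1178×0.8822/2043) = 0.00713.
z = (0.10573 − 0.1178)/0.00713 = -0.01207/0.00713 = -1.693.
p-value = P(Z < -1.693) ≈ 0.0452, so at α = 0.01 we fail to reject H₀.

z = -1.693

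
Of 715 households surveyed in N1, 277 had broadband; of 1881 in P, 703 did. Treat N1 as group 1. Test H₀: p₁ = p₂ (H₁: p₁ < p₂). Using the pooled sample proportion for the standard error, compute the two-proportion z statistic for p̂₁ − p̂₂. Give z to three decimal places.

z = 0.642

p̂₁ = 277/715 ≈ 0.38741, p̂₂ = 703/1881 ≈ 0.37374.
Pooled p̂ = (277+703)/(715+1881) = 980/2596 = 0.37750.
SE = √(0.234995 × 0.00193023) = 0.02130.
z = (0.38741 − 0.37374)/0.02130 = 0.01367/0.02130 = 0.642.
p-value = P(Z < 0.642) ≈ 0.7396.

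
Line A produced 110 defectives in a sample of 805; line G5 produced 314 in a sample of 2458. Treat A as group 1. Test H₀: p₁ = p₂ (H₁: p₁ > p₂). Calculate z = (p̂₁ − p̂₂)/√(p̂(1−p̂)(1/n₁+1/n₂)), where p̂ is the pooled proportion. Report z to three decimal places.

z = 0.652

p̂₁ = 110/805 = 0.13665, p̂₂ = 314/2458 = 0.12775.
Pooled p̂ = (110+314)/(805+2458) = 424/3263 = 0.12994.
SE = √(p̂(1−p̂)(1/n₁+1/n₂)) = √(0.12994·0.87006·0.00164907) = √(0.000186439) = 0.01365.
z = (0.13665 − 0.12775)/0.01365 = 0.00890/0.01365 = 0.652.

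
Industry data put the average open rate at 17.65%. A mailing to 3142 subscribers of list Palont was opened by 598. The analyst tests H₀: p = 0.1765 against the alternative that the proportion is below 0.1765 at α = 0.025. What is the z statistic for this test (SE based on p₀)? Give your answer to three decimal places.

p̂ = 598/3142 = 0.190325.
Under H₀, SE = √(0.1765·0.8235/3142) = √(4.62596e-05) = 0.006801.
z = (0.190325 − 0.1765)/0.006801 = 0.013825/0.006801 = 2.033.
p-value = P(Z < 2.033) ≈ 0.9790. With α = 0.025, fail to reject H₀.

z = 2.033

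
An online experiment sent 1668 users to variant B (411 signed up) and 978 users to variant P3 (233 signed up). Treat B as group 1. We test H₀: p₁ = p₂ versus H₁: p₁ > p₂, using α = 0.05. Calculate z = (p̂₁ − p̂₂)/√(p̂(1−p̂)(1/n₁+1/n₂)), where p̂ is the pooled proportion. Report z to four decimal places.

z = 0.4722

p̂₁ = 411/1668 ≈ 0.2464029, p̂₂ = 233/978 ≈ 0.2382413.
Pooled p̂ = (411+233)/(1668+978) = 644/2646 = 0.2433862.
SE = √(p̂(1−p̂)(1/n₁+1/n₂)) = √(0.2433862·0.7566138·0.00162202) = √(0.000298693) = 0.0172827.
z = (0.2464029 − 0.2382413)/0.0172827 = 0.0081616/0.0172827 = 0.4722.
p-value = P(Z > 0.472) ≈ 0.3184. With α = 0.05, fail to reject H₀.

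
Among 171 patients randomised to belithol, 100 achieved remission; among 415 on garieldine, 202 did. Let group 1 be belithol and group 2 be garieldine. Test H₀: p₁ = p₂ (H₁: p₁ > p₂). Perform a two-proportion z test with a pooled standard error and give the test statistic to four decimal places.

z = 2.1590

p̂₁ = 100/171 = 0.584795, p̂₂ = 202/415 = 0.486747.
Pooled p̂ = (100+202)/(171+415) = 302/586 = 0.515358.
SE = √(p̂(1−p̂)(1/n₁+1/n₂)) = √(0.515358·0.484642·0.00825759) = √(0.00206245) = 0.045414.
z = (0.584795 − 0.486747)/0.045414 = 0.098048/0.045414 = 2.1590.
p-value = P(Z > 2.159) ≈ 0.0154.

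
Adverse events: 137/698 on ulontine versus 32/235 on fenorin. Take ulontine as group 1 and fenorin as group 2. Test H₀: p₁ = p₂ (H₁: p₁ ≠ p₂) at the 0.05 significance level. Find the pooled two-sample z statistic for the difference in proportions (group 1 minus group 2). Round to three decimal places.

p̂₁ = 137/698 ≈ 0.19628, p̂₂ = 32/235 ≈ 0.13617.
Pooled p̂ = (137+32)/(698+235) = 169/933 = 0.18114.
SE = √(0.148326 × 0.00568798) = 0.02905.
z = (0.19628 − 0.13617)/0.02905 = 0.06011/0.02905 = 2.069.
p-value = 2·P(Z > 2.069) ≈ 0.0385; since p < α = 0.05, reject H₀.

z = 2.069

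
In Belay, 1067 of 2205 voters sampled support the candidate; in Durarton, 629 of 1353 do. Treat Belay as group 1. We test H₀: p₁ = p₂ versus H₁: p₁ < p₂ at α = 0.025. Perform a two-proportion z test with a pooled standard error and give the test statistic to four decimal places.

z = 1.1020

p̂₁ = 1067/2205 ≈ 0.483900, p̂₂ = 629/1353 ≈ 0.464893.
Pooled p̂ = (1067+629)/(2205+1353) = 1696/3558 = 0.476672.
SE = √(0.249456 × 0.00119261) = 0.017248.
z = (0.483900 − 0.464893)/0.017248 = 0.019007/0.017248 = 1.1020.
p-value = P(Z < 1.102) ≈ 0.8648, so at α = 0.025 we fail to reject H₀.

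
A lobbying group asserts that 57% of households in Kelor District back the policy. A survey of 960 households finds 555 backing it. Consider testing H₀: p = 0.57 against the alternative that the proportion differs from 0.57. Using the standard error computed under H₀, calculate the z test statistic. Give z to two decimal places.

p̂ = 555/960 = 0.5781.
Standard error under H₀: √(0.57×0.43/960) = 0.0160.
z = (0.5781 − 0.57)/0.0160 = 0.0081/0.0160 = 0.51.
Two-sided p-value ≈ 2·Φ(−0.508) = 0.6111.

z = 0.51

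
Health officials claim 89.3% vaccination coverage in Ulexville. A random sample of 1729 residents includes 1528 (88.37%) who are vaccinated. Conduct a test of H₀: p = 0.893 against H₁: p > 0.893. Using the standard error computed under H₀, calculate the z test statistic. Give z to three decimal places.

z = -1.245

p̂ = 1528/1729 = 0.88375.
Standard error under H₀: √(0.893×0.107/1729) = 0.00743.
z = (0.88375 − 0.893)/0.00743 = -0.00925/0.00743 = -1.245.
p-value = P(Z > -1.245) ≈ 0.8934.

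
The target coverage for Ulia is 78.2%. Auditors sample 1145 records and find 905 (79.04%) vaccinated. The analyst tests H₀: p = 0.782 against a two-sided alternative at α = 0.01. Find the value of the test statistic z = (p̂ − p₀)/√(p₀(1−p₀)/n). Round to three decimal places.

p̂ = 905/1145 ≈ 0.79039.
Under H₀, SE = √(0.782·0.218/1145) = √(0.000148887) = 0.01220.
z = (0.79039 − 0.782)/0.01220 = 0.00839/0.01220 = 0.688.
Two-sided p-value ≈ 2·Φ(−0.688) = 0.4916; since p > α = 0.01, fail to reject H₀.

z = 0.688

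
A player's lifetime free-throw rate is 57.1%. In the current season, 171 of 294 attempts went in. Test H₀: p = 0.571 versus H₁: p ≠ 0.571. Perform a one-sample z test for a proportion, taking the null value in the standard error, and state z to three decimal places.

p̂ = 171/294 = 0.58163.
Under H₀, SE = √(0.571·0.429/294) = √(0.000833194) = 0.02887.
z = (0.58163 − 0.571)/0.02887 = 0.01063/0.02887 = 0.368.

z = 0.368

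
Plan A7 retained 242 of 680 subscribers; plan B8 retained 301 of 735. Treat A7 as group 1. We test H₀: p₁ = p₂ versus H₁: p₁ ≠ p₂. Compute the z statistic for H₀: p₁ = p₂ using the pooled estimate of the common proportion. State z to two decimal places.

z = -2.07

p̂₁ = 242/680 = 0.3559, p̂₂ = 301/735 = 0.4095.
Pooled p̂ = (242+301)/(680+735) = 543/1415 = 0.3837.
SE = √(0.236485 × 0.00283113) = 0.0259.
z = (0.3559 − 0.4095)/0.0259 = -0.0536/0.0259 = -2.07.
Two-sided p-value ≈ 2·Φ(−2.073) = 0.0382.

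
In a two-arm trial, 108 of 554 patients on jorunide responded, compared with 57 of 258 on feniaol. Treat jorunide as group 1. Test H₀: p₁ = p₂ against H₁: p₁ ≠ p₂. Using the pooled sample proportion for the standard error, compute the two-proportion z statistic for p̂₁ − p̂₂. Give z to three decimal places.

p̂₁ = 108/554 ≈ 0.19495, p̂₂ = 57/258 ≈ 0.22093.
Pooled p̂ = (108+57)/(554+258) = 165/812 = 0.20320.
SE = √(p̂(1−p̂)(1/n₁+1/n₂)) = √(0.20320·0.79680·0.00568102) = √(0.00091982) = 0.03033.
z = (0.19495 − 0.22093)/0.03033 = -0.02598/0.03033 = -0.857.

z = -0.857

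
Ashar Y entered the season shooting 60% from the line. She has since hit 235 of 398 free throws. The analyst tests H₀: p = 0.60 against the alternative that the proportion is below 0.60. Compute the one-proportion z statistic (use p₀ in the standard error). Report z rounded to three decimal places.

z = -0.389

p̂ = 235/398 ≈ 0.59045.
Standard error under H₀: √(0.6×0.4/398) = 0.02456.
z = (0.59045 − 0.6)/0.02456 = -0.00955/0.02456 = -0.389.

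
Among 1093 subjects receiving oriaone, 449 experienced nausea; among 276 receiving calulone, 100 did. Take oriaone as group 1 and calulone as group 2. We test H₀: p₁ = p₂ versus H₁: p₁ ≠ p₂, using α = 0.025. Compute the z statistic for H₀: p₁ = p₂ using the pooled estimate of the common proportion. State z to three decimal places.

p̂₁ = 449/1093 = 0.41080, p̂₂ = 100/276 = 0.36232.
Pooled p̂ = (449+100)/(1093+276) = 549/1369 = 0.40102.
SE = √(0.240203 × 0.0045381) = 0.03302.
z = (0.41080 − 0.36232)/0.03302 = 0.04848/0.03302 = 1.468.
p-value = 2·P(Z > 1.468) ≈ 0.1420. With α = 0.025, fail to reject H₀.

z = 1.468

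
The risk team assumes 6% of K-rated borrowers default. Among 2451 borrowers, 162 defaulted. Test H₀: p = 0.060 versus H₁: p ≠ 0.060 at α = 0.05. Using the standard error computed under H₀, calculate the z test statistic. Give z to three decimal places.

p̂ = 162/2451 ≈ 0.06610.
SE = √(p₀(1−p₀)/n) = √(0.0564/2451) = 0.00480.
z = (0.06610 − 0.06)/0.00480 = 0.00610/0.00480 = 1.271.
Two-sided p-value ≈ 2·Φ(−1.271) = 0.2038; since p > α = 0.05, fail to reject H₀.

z = 1.271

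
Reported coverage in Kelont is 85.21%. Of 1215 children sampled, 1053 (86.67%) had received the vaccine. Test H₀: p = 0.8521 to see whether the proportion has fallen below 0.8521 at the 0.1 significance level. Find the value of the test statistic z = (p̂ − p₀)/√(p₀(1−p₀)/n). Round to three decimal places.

z = 1.430

p̂ = 1053/1215 ≈ 0.866667.
SE = √(p₀(1−p₀)/n) = √(0.12603/1215) = 0.010185.
z = (0.866667 − 0.8521)/0.010185 = 0.014567/0.010185 = 1.430.
p-value = P(Z < 1.430) ≈ 0.9237, so at α = 0.1 we fail to reject H₀.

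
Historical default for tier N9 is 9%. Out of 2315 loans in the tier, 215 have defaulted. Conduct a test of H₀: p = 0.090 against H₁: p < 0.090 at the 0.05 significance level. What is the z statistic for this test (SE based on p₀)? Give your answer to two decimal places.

z = 0.48

p̂ = 215/2315 ≈ 0.09287.
Under H₀, SE = √(0.09·0.91/2315) = √(3.5378e-05) = 0.00595.
z = (0.09287 − 0.09)/0.00595 = 0.00287/0.00595 = 0.48.
p-value = P(Z < 0.483) ≈ 0.6854, so at α = 0.05 we fail to reject H₀.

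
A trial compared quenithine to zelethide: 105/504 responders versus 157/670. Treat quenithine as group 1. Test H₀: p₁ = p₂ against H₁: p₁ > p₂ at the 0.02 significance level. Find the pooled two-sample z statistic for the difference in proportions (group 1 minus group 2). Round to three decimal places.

p̂₁ = 105/504 ≈ 0.20833, p̂₂ = 157/670 ≈ 0.23433.
Pooled p̂ = (105+157)/(504+670) = 262/1174 = 0.22317.
SE = √(0.173364 × 0.00347666) = 0.02455.
z = (0.20833 − 0.23433)/0.02455 = -0.02600/0.02455 = -1.059.
p-value = P(Z > -1.059) ≈ 0.8552. With α = 0.02, fail to reject H₀.

z = -1.059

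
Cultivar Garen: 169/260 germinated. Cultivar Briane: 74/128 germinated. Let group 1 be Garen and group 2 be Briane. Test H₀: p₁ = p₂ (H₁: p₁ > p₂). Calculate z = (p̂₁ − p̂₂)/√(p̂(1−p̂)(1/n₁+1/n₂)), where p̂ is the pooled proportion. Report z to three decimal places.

p̂₁ = 169/260 = 0.65000, p̂₂ = 74/128 = 0.57812.
Pooled p̂ = (169+74)/(260+128) = 243/388 = 0.62629.
SE = √(p̂(1−p̂)(1/n₁+1/n₂)) = √(0.62629·0.37371·0.0116587) = √(0.00272872) = 0.05224.
z = (0.65000 − 0.57812)/0.05224 = 0.07188/0.05224 = 1.376.

z = 1.376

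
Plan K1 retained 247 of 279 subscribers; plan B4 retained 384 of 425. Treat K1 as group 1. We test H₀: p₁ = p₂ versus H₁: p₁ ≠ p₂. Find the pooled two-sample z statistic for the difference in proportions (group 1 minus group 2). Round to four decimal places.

p̂₁ = 247/279 ≈ 0.885305, p̂₂ = 384/425 ≈ 0.903529.
Pooled p̂ = (247+384)/(279+425) = 631/704 = 0.896307.
SE = √(0.0929409 × 0.00593717) = 0.023491.
z = (0.885305 − 0.903529)/0.023491 = -0.018224/0.023491 = -0.7758.
Two-sided p-value ≈ 2·Φ(−0.776) = 0.4378.

z = -0.7758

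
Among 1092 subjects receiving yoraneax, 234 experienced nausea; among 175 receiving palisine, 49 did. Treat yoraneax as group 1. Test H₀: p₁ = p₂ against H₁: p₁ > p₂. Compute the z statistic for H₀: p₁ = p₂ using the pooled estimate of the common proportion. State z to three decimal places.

p̂₁ = 234/1092 = 0.21429, p̂₂ = 49/175 = 0.28000.
Pooled p̂ = (234+49)/(1092+175) = 283/1267 = 0.22336.
SE = √(0.173472 × 0.00663004) = 0.03391.
z = (0.21429 − 0.28000)/0.03391 = -0.06571/0.03391 = -1.938.
p-value = P(Z > -1.938) ≈ 0.9737.

z = -1.938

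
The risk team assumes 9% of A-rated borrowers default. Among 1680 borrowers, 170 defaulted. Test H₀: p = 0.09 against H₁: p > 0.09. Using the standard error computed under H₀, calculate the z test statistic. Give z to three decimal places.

p̂ = 170/1680 ≈ 0.10119.
Standard error under H₀: √(0.09×0.91/1680) = 0.00698.
z = (0.10119 − 0.09)/0.00698 = 0.01119/0.00698 = 1.603.

z = 1.603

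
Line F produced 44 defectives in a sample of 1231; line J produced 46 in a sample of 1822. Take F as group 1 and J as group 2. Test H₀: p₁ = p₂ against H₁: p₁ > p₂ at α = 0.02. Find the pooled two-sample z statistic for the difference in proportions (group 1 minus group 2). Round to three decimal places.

p̂₁ = 44/1231 = 0.035743, p̂₂ = 46/1822 = 0.025247.
Pooled p̂ = (44+46)/(1231+1822) = 90/3053 = 0.029479.
SE = √(0.0286102 × 0.0013612) = 0.006241.
z = (0.035743 − 0.025247)/0.006241 = 0.010496/0.006241 = 1.682.
p-value = P(Z > 1.682) ≈ 0.0463, so at α = 0.02 we fail to reject H₀.

z = 1.682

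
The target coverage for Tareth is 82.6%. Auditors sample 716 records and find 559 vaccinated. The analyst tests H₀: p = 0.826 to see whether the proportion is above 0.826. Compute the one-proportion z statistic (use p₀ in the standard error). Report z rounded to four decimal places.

z = -3.1955

p̂ = 559/716 ≈ 0.780726.
Standard error under H₀: √(0.826×0.174/716) = 0.014168.
z = (0.780726 − 0.826)/0.014168 = -0.045274/0.014168 = -3.1955.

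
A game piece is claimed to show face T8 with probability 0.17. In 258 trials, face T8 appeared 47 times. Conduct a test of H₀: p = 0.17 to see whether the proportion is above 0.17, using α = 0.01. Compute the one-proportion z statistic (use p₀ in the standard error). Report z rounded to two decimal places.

z = 0.52

p̂ = 47/258 ≈ 0.1822.
Under H₀, SE = √(0.17·0.83/258) = √(0.000546899) = 0.0234.
z = (0.1822 − 0.17)/0.0234 = 0.0122/0.0234 = 0.52.
p-value = P(Z > 0.520) ≈ 0.3014. With α = 0.01, fail to reject H₀.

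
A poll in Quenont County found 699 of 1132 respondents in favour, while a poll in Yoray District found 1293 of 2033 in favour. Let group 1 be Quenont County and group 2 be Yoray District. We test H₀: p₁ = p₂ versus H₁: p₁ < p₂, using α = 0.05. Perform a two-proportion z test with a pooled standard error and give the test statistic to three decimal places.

p̂₁ = 699/1132 ≈ 0.61749, p̂₂ = 1293/2033 ≈ 0.63601.
Pooled p̂ = (699+1293)/(1132+2033) = 1992/3165 = 0.62938.
SE = √(0.23326 × 0.00137528) = 0.01791.
z = (0.61749 − 0.63601)/0.01791 = -0.01852/0.01791 = -1.034.
p-value = P(Z < -1.034) ≈ 0.1506, so at α = 0.05 we fail to reject H₀.

z = -1.034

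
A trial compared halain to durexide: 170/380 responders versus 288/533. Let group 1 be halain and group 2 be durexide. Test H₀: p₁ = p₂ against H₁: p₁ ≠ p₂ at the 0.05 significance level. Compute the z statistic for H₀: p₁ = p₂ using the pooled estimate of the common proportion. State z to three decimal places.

z = -2.769

p̂₁ = 170/380 = 0.44737, p̂₂ = 288/533 = 0.54034.
Pooled p̂ = (170+288)/(380+533) = 458/913 = 0.50164.
SE = √(0.249997 × 0.00450775) = 0.03357.
z = (0.44737 − 0.54034)/0.03357 = -0.09297/0.03357 = -2.769.
p-value = 2·P(Z > 2.769) ≈ 0.0056, so at α = 0.05 we reject H₀.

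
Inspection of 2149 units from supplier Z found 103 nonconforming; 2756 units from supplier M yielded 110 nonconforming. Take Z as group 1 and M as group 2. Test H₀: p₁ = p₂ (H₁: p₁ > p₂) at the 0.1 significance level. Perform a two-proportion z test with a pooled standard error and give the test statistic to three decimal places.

z = 1.367

p̂₁ = 103/2149 ≈ 0.047929, p̂₂ = 110/2756 ≈ 0.039913.
Pooled p̂ = (103+110)/(2149+2756) = 213/4905 = 0.043425.
SE = √(p̂(1−p̂)(1/n₁+1/n₂)) = √(0.043425·0.956575·0.000828177) = √(3.44019e-05) = 0.005865.
z = (0.047929 − 0.039913)/0.005865 = 0.008016/0.005865 = 1.367.
p-value = P(Z > 1.367) ≈ 0.0859. With α = 0.1, reject H₀.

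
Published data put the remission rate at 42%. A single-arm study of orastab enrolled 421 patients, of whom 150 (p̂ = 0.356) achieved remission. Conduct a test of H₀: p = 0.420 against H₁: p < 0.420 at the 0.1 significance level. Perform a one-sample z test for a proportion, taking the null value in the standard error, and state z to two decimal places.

p̂ = 150/421 = 0.35629.
Standard error under H₀: √(0.42×0.58/421) = 0.02405.
z = (0.35629 − 0.42)/0.02405 = -0.06371/0.02405 = -2.65.
p-value = P(Z < -2.648) ≈ 0.0040; since p < α = 0.1, reject H₀.

z = -2.65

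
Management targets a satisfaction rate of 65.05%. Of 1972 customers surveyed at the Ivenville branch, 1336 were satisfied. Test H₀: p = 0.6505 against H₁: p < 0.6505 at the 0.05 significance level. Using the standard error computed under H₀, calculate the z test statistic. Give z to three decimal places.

p̂ = 1336/1972 = 0.677485.
SE = √(p₀(1−p₀)/n) = √(0.22735/1972) = 0.010737.
z = (0.677485 − 0.6505)/0.010737 = 0.026985/0.010737 = 2.513.
p-value = P(Z < 2.513) ≈ 0.9940; since p > α = 0.05, fail to reject H₀.

z = 2.513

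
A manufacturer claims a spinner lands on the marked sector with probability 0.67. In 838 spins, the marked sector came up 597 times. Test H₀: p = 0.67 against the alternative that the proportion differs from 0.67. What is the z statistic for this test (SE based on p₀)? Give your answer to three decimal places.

z = 2.611

p̂ = 597/838 ≈ 0.71241.
Standard error under H₀: √(0.67×0.33/838) = 0.01624.
z = (0.71241 − 0.67)/0.01624 = 0.04241/0.01624 = 2.611.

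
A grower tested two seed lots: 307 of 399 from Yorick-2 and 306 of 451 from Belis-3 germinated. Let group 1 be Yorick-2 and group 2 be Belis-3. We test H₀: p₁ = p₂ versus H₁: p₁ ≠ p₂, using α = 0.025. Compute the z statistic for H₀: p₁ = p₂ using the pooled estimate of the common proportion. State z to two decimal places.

p̂₁ = 307/399 = 0.7694, p̂₂ = 306/451 = 0.6785.
Pooled p̂ = (307+306)/(399+451) = 613/850 = 0.7212.
SE = √(0.201081 × 0.00472356) = 0.0308.
z = (0.7694 − 0.6785)/0.0308 = 0.0909/0.0308 = 2.95.
p-value = 2·P(Z > 2.950) ≈ 0.0032. With α = 0.025, reject H₀.

z = 2.95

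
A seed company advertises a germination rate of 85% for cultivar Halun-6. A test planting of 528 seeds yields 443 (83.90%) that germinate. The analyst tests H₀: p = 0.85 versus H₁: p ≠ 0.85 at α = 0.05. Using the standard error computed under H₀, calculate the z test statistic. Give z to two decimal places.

p̂ = 443/528 ≈ 0.8390.
Under H₀, SE = √(0.85·0.15/528) = √(0.000241477) = 0.0155.
z = (0.8390 − 0.85)/0.0155 = -0.0110/0.0155 = -0.71.
Two-sided p-value ≈ 2·Φ(−0.707) = 0.4796. With α = 0.05, fail to reject H₀.

z = -0.71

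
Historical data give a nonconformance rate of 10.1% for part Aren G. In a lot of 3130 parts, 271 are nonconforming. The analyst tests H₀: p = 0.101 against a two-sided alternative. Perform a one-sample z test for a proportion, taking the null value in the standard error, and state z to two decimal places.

p̂ = 271/3130 ≈ 0.08658.
SE = √(p₀(1−p₀)/n) = √(0.090799/3130) = 0.00539.
z = (0.08658 − 0.101)/0.00539 = -0.01442/0.00539 = -2.68.

z = -2.68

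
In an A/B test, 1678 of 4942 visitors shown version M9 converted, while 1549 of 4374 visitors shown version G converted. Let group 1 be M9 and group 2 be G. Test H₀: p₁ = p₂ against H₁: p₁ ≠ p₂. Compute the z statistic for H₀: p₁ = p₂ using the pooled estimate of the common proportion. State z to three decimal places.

p̂₁ = 1678/4942 = 0.33954, p̂₂ = 1549/4374 = 0.35414.
Pooled p̂ = (1678+1549)/(4942+4374) = 3227/9316 = 0.34639.
SE = √(0.226405 × 0.000430971) = 0.00988.
z = (0.33954 − 0.35414)/0.00988 = -0.01460/0.00988 = -1.478.

z = -1.478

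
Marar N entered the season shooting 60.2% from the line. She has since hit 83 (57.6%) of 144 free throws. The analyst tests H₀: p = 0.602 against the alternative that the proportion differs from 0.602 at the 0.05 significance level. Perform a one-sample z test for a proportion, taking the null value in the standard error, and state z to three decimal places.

p̂ = 83/144 ≈ 0.57639.
SE = √(p₀(1−p₀)/n) = √(0.2396/144) = 0.04079.
z = (0.57639 − 0.602)/0.04079 = -0.02561/0.04079 = -0.628.
Two-sided p-value ≈ 2·Φ(−0.628) = 0.5301; since p > α = 0.05, fail to reject H₀.

z = -0.628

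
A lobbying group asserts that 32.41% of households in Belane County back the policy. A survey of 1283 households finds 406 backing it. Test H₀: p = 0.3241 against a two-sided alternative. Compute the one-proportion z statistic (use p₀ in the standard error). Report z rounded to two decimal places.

z = -0.59

p̂ = 406/1283 = 0.3164.
SE = √(p₀(1−p₀)/n) = √(0.21906/1283) = 0.0131.
z = (0.3164 − 0.3241)/0.0131 = -0.0077/0.0131 = -0.59.
p-value = 2·P(Z > 0.586) ≈ 0.5580.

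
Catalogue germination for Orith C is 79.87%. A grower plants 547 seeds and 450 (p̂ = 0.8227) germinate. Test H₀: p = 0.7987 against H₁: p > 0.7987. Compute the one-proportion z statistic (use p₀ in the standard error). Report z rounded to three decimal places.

z = 1.398

p̂ = 450/547 ≈ 0.82267.
SE = √(p₀(1−p₀)/n) = √(0.16078/547) = 0.01714.
z = (0.82267 − 0.7987)/0.01714 = 0.02397/0.01714 = 1.398.
p-value = P(Z > 1.398) ≈ 0.0810.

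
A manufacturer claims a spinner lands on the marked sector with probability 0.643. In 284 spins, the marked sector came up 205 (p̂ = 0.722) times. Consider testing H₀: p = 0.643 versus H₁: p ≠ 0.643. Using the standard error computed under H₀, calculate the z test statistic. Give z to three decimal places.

p̂ = 205/284 = 0.72183.
Standard error under H₀: √(0.643×0.357/284) = 0.02843.
z = (0.72183 − 0.643)/0.02843 = 0.07883/0.02843 = 2.773.
p-value = 2·P(Z > 2.773) ≈ 0.0056.

z = 2.773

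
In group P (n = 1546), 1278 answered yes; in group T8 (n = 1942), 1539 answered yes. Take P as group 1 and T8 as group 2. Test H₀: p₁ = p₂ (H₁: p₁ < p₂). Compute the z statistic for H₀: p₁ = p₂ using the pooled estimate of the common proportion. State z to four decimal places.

z = 2.5432

p̂₁ = 1278/1546 = 0.8266494, p̂₂ = 1539/1942 = 0.7924820.
Pooled p̂ = (1278+1539)/(1546+1942) = 2817/3488 = 0.8076261.
SE = √(p̂(1−p̂)(1/n₁+1/n₂)) = √(0.8076261·0.1923739·0.00116176) = √(0.000180499) = 0.0134350.
z = (0.8266494 − 0.7924820)/0.0134350 = 0.0341674/0.0134350 = 2.5432.
p-value = P(Z < 2.543) ≈ 0.9945.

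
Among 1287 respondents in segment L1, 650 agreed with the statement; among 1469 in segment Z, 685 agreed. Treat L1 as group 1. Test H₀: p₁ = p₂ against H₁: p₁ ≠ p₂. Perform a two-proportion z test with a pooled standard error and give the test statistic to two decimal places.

p̂₁ = 650/1287 = 0.5051, p̂₂ = 685/1469 = 0.4663.
Pooled p̂ = (650+685)/(1287+1469) = 1335/2756 = 0.4844.
SE = √(0.249757 × 0.00145774) = 0.0191.
z = (0.5051 − 0.4663)/0.0191 = 0.0388/0.0191 = 2.03.

z = 2.03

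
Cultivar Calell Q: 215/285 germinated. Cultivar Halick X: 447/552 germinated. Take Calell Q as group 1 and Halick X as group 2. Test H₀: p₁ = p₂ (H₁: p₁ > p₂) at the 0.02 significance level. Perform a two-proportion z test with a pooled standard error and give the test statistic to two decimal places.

p̂₁ = 215/285 ≈ 0.7544, p̂₂ = 447/552 ≈ 0.8098.
Pooled p̂ = (215+447)/(285+552) = 662/837 = 0.7909.
SE = √(0.165366 × 0.00532037) = 0.0297.
z = (0.7544 − 0.8098)/0.0297 = -0.0554/0.0297 = -1.87.
p-value = P(Z > -1.868) ≈ 0.9691; since p > α = 0.02, fail to reject H₀.

z = -1.87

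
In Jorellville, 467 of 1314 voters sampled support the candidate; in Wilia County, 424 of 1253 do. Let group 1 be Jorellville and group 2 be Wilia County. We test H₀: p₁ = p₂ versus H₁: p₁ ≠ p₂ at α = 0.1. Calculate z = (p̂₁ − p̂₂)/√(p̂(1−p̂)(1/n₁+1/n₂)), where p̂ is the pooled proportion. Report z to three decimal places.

p̂₁ = 467/1314 ≈ 0.35540, p̂₂ = 424/1253 ≈ 0.33839.
Pooled p̂ = (467+424)/(1314+1253) = 891/2567 = 0.34710.
SE = √(0.226621 × 0.00155912) = 0.01880.
z = (0.35540 − 0.33839)/0.01880 = 0.01701/0.01880 = 0.905.
p-value = 2·P(Z > 0.905) ≈ 0.3653; since p > α = 0.1, fail to reject H₀.

z = 0.905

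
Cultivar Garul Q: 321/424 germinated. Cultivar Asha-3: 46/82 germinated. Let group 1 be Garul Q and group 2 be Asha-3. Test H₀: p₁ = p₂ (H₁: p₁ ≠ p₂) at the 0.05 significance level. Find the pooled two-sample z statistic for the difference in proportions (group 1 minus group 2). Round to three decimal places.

p̂₁ = 321/424 = 0.75708, p̂₂ = 46/82 = 0.56098.
Pooled p̂ = (321+46)/(424+82) = 367/506 = 0.72530.
SE = √(0.199242 × 0.0145536) = 0.05385.
z = (0.75708 − 0.56098)/0.05385 = 0.19610/0.05385 = 3.642.
p-value = 2·P(Z > 3.642) ≈ 0.0003. With α = 0.05, reject H₀.

z = 3.642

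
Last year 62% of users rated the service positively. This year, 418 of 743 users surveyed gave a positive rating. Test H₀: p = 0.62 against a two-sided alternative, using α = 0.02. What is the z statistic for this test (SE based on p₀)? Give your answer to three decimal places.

p̂ = 418/743 = 0.56258.
Standard error under H₀: √(0.62×0.38/743) = 0.01781.
z = (0.56258 − 0.62)/0.01781 = -0.05742/0.01781 = -3.224.
Two-sided p-value ≈ 2·Φ(−3.224) = 0.0013; since p < α = 0.02, reject H₀.

z = -3.224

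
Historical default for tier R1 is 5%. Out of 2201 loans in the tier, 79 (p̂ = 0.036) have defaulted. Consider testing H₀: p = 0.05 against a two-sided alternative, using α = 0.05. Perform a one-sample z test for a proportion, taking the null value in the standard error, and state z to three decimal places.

p̂ = 79/2201 ≈ 0.0358928.
Under H₀, SE = √(0.05·0.95/2201) = √(2.15811e-05) = 0.0046455.
z = (0.0358928 − 0.05)/0.0046455 = -0.0141072/0.0046455 = -3.037.
Two-sided p-value ≈ 2·Φ(−3.037) = 0.0024, so at α = 0.05 we reject H₀.

z = -3.037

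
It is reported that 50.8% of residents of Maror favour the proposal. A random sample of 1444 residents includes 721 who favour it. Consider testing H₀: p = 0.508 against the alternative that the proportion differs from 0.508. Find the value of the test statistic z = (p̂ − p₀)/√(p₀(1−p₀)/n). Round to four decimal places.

z = -0.6607

p̂ = 721/1444 = 0.4993075.
Under H₀, SE = √(0.508·0.492/1444) = √(0.000173086) = 0.0131562.
z = (0.4993075 − 0.508)/0.0131562 = -0.0086925/0.0131562 = -0.6607.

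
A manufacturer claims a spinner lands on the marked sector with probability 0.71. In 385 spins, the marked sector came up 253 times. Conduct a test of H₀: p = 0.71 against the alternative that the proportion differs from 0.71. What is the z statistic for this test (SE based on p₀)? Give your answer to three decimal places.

z = -2.286

p̂ = 253/385 = 0.657143.
Standard error under H₀: √(0.71×0.29/385) = 0.023126.
z = (0.657143 − 0.71)/0.023126 = -0.052857/0.023126 = -2.286.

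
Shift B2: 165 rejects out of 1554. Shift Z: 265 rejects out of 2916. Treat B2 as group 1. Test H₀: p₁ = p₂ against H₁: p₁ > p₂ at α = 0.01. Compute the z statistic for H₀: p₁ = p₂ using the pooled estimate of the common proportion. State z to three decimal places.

z = 1.652

p̂₁ = 165/1554 ≈ 0.10618, p̂₂ = 265/2916 ≈ 0.09088.
Pooled p̂ = (165+265)/(1554+2916) = 430/4470 = 0.09620.
SE = √(0.086943 × 0.000986436) = 0.00926.
z = (0.10618 − 0.09088)/0.00926 = 0.01530/0.00926 = 1.652.
p-value = P(Z > 1.652) ≈ 0.0493, so at α = 0.01 we fail to reject H₀.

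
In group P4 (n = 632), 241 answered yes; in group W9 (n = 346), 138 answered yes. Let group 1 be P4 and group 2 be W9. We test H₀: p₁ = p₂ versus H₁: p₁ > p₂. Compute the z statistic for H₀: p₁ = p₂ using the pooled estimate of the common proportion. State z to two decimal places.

p̂₁ = 241/632 = 0.3813, p̂₂ = 138/346 = 0.3988.
Pooled p̂ = (241+138)/(632+346) = 379/978 = 0.3875.
SE = √(p̂(1−p̂)(1/n₁+1/n₂)) = √(0.3875·0.6125·0.00447245) = √(0.00106153) = 0.0326.
z = (0.3813 − 0.3988)/0.0326 = -0.0175/0.0326 = -0.54.
p-value = P(Z > -0.538) ≈ 0.7046.

z = -0.54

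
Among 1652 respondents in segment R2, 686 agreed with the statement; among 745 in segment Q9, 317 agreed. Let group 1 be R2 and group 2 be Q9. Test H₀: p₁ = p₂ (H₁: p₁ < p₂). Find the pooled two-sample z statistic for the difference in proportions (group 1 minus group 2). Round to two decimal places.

p̂₁ = 686/1652 ≈ 0.4153, p̂₂ = 317/745 ≈ 0.4255.
Pooled p̂ = (686+317)/(1652+745) = 1003/2397 = 0.4184.
SE = √(p̂(1−p̂)(1/n₁+1/n₂)) = √(0.4184·0.5816·0.00194761) = √(0.000473947) = 0.0218.
z = (0.4153 − 0.4255)/0.0218 = -0.0102/0.0218 = -0.47.

z = -0.47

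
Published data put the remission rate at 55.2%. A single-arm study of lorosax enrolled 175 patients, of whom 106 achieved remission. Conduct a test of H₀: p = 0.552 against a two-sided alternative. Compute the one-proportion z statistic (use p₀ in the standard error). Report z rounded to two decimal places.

p̂ = 106/175 = 0.6057.
Under H₀, SE = √(0.552·0.448/175) = √(0.00141312) = 0.0376.
z = (0.6057 − 0.552)/0.0376 = 0.0537/0.0376 = 1.43.

z = 1.43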